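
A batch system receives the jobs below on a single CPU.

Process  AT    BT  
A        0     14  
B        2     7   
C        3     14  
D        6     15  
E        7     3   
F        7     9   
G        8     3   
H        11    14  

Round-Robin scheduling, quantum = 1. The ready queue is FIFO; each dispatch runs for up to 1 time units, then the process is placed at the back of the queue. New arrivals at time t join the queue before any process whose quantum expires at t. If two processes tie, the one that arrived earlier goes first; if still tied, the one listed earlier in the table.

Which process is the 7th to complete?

Schedule: | A 0-2 | B 2-3 | A 3-4 | C 4-5 | B 5-6 | A 6-7 | C 7-8 | D 8-9 | B 9-10 | E 10-11 | F 11-12 | A 12-13 | G 13-14 | C 14-15 | D 15-16 | B 16-17 | H 17-18 | E 18-19 | F 19-20 | A 20-21 | G 21-22 | C 22-23 | D 23-24 | B 24-25 | H 25-26 | E 26-27 | F 27-28 | A 28-29 | G 29-30 | C 30-31 | D 31-32 | B 32-33 | H 33-34 | F 34-35 | A 35-36 | C 36-37 | D 37-38 | B 38-39 | H 39-40 | F 40-41 | A 41-42 | C 42-43 | D 43-44 | H 44-45 | F 45-46 | A 46-47 | C 47-48 | D 48-49 | H 49-50 | F 50-51 | A 51-52 | C 52-53 | D 53-54 | H 54-55 | F 55-56 | A 56-57 | C 57-58 | D 58-59 | H 59-60 | F 60-61 | A 61-62 | C 62-63 | D 63-64 | H 64-65 | A 65-66 | C 66-67 | D 67-68 | H 68-69 | C 69-70 | D 70-71 | H 71-72 | C 72-73 | D 73-74 | H 74-75 | D 75-76 | H 76-77 | D 77-78 | H 78-79 |
Completion: A=66  B=39  C=73  D=78  E=27  F=61  G=30  H=79
Turnaround (C−A): A=66  B=37  C=70  D=72  E=20  F=54  G=22  H=68
Finish order: E → G → B → F → A → C → D → H

D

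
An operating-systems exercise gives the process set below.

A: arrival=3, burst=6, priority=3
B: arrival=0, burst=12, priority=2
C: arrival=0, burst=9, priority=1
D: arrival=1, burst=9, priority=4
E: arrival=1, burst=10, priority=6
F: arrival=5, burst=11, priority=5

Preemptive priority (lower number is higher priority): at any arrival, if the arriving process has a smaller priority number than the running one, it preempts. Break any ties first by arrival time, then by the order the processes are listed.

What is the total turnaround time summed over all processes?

187

Gantt: | C 0-9 | B 9-21 | A 21-27 | D 27-36 | F 36-47 | E 47-57 |
Completion: A=27  B=21  C=9  D=36  E=57  F=47
Turnaround = completion − arrival: A=24, B=21, C=9, D=35, E=56, F=42
Total turnaround = 24 + 21 + 9 + 35 + 56 + 42 = 187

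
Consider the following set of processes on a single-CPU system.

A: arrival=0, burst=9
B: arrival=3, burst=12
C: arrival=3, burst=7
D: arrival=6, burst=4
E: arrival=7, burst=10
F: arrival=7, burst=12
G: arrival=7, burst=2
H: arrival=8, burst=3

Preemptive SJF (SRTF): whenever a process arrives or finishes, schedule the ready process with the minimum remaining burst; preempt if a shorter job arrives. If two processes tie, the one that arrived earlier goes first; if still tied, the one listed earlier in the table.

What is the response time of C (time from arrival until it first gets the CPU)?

15

Schedule: | A 0-9 | G 9-11 | H 11-14 | D 14-18 | C 18-25 | E 25-35 | B 35-47 | F 47-59 |
Completion: A=9  B=47  C=25  D=18  E=35  F=59  G=11  H=14
Turnaround (C−A): A=9  B=44  C=22  D=12  E=28  F=52  G=4  H=6
Response(C) = first start − arrival = 18 − 3 = 15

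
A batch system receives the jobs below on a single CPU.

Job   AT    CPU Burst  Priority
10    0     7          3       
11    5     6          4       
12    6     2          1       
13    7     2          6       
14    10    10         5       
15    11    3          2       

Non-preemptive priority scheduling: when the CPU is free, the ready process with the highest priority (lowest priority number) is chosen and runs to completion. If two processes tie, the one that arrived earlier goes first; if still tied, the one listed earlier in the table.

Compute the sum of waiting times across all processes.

Timeline: | 10 0-7 | 12 7-9 | 11 9-15 | 15 15-18 | 14 18-28 | 13 28-30 |
Completion: 10=7  11=15  12=9  13=30  14=28  15=18
Turnaround (C−A): 10=7  11=10  12=3  13=23  14=18  15=7
Waiting = turnaround − burst: 10=0, 11=4, 12=1, 13=21, 14=8, 15=4
Total waiting = 0 + 4 + 1 + 21 + 8 + 4 = 38

38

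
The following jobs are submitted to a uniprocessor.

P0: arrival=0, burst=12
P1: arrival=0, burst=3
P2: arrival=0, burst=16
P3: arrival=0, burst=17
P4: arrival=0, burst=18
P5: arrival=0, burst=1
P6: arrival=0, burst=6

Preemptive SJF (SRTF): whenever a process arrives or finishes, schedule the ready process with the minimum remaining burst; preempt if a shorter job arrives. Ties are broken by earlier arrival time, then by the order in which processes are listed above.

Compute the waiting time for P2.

Gantt: | P5 0-1 | P1 1-4 | P6 4-10 | P0 10-22 | P2 22-38 | P3 38-55 | P4 55-73 |
Completion: P0=22  P1=4  P2=38  P3=55  P4=73  P5=1  P6=10
Waiting(P2) = turnaround − burst = 38 − 16 = 22

22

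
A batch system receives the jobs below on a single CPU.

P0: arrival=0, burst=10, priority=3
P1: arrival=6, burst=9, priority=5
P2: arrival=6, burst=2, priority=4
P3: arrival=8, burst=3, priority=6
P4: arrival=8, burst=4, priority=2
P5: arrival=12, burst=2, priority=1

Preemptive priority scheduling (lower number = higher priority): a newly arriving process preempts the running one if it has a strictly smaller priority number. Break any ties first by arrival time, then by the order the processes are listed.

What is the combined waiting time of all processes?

Timeline: | P0 0-8 | P4 8-12 | P5 12-14 | P0 14-16 | P2 16-18 | P1 18-27 | P3 27-30 |
Completion: P0=16  P1=27  P2=18  P3=30  P4=12  P5=14
Waiting = turnaround − burst: P0=6, P1=12, P2=10, P3=19, P4=0, P5=0
Total waiting = 6 + 12 + 10 + 19 + 0 + 0 = 47

47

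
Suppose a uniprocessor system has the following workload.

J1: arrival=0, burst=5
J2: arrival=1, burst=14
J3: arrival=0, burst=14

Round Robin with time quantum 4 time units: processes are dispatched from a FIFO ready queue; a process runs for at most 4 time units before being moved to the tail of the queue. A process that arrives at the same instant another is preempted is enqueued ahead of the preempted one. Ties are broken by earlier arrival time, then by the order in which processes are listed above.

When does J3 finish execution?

Schedule: | J1 0-4 | J3 4-8 | J2 8-12 | J1 12-13 | J3 13-17 | J2 17-21 | J3 21-25 | J2 25-29 | J3 29-31 | J2 31-33 |
Completion: J1=13  J2=33  J3=31

31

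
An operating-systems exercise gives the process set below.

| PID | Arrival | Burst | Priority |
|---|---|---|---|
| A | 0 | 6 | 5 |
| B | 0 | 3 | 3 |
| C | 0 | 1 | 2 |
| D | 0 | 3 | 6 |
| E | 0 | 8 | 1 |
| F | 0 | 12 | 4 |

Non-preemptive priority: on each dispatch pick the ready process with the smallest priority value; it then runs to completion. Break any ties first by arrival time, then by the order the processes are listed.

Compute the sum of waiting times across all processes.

Gantt: | E 0-8 | C 8-9 | B 9-12 | F 12-24 | A 24-30 | D 30-33 |
Completion: A=30  B=12  C=9  D=33  E=8  F=24
Turnaround (C−A): A=30  B=12  C=9  D=33  E=8  F=24
Waiting = turnaround − burst: A=24, B=9, C=8, D=30, E=0, F=12
Total waiting = 24 + 9 + 8 + 30 + 0 + 12 = 83

83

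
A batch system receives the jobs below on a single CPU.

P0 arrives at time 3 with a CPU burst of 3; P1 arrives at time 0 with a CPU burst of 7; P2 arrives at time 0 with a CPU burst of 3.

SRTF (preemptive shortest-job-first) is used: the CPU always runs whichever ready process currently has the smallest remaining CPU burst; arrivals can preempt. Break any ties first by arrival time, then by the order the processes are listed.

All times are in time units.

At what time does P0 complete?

Timeline: | P2 0-3 | P0 3-6 | P1 6-13 |
Completion: P0=6  P1=13  P2=3
Turnaround (C−A): P0=3  P1=13  P2=3

6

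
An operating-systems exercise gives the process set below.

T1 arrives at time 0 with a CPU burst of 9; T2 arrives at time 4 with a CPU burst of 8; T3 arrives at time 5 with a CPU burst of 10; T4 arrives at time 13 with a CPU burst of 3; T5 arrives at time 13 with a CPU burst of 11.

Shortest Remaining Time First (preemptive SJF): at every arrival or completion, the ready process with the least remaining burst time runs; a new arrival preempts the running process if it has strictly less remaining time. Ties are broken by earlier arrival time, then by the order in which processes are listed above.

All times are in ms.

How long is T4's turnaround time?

3

Timeline: | T1 0-9 | T2 9-13 | T4 13-16 | T2 16-20 | T3 20-30 | T5 30-41 |
Completion: T1=9  T2=20  T3=30  T4=16  T5=41
Turnaround(T4) = completion − arrival = 16 − 13 = 3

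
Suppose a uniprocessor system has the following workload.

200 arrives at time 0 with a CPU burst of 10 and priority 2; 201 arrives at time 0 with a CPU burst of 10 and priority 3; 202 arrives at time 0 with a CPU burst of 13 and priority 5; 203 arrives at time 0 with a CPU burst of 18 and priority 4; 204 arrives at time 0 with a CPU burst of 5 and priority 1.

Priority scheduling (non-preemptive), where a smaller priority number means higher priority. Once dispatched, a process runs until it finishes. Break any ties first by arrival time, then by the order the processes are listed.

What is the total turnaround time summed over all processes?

144

Timeline: | 204 0-5 | 200 5-15 | 201 15-25 | 203 25-43 | 202 43-56 |
Completion: 200=15  201=25  202=56  203=43  204=5
Turnaround = completion − arrival: 200=15, 201=25, 202=56, 203=43, 204=5
Total turnaround = 15 + 25 + 56 + 43 + 5 = 144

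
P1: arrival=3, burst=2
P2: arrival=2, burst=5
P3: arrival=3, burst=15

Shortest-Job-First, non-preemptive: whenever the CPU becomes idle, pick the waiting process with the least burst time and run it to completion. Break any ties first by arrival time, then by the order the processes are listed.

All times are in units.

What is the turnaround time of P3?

Gantt: | idle 0-2 | P2 2-7 | P1 7-9 | P3 9-24 |
Completion: P1=9  P2=7  P3=24
Turnaround (C−A): P1=6  P2=5  P3=21
Turnaround(P3) = completion − arrival = 24 − 3 = 21

21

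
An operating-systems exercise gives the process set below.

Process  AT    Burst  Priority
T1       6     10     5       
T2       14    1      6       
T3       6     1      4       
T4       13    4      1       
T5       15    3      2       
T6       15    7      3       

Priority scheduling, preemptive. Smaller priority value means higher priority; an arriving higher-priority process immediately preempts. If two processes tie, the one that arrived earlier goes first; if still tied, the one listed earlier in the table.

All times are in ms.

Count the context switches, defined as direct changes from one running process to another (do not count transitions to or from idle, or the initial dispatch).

Timeline: | idle 0-6 | T3 6-7 | T1 7-13 | T4 13-17 | T5 17-20 | T6 20-27 | T1 27-31 | T2 31-32 |
Completion: T1=31  T2=32  T3=7  T4=17  T5=20  T6=27
Turnaround (C−A): T1=25  T2=18  T3=1  T4=4  T5=5  T6=12

6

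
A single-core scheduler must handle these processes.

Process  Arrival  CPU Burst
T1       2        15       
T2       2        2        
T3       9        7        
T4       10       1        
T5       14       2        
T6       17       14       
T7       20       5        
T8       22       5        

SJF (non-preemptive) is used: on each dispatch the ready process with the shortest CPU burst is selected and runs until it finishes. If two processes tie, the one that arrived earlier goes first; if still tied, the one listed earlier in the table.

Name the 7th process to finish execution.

T3

Timeline: | idle 0-2 | T2 2-4 | T1 4-19 | T4 19-20 | T5 20-22 | T7 22-27 | T8 27-32 | T3 32-39 | T6 39-53 |
Completion: T1=19  T2=4  T3=39  T4=20  T5=22  T6=53  T7=27  T8=32
Turnaround (C−A): T1=17  T2=2  T3=30  T4=10  T5=8  T6=36  T7=7  T8=10
Finish order: T2 → T1 → T4 → T5 → T7 → T8 → T3 → T6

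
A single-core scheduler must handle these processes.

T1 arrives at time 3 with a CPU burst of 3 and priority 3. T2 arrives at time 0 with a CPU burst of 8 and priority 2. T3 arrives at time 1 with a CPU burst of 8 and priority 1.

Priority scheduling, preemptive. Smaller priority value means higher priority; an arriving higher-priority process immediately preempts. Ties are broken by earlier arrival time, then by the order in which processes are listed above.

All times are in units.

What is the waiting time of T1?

Gantt: | T2 0-1 | T3 1-9 | T2 9-16 | T1 16-19 |
Completion: T1=19  T2=16  T3=9
Turnaround (C−A): T1=16  T2=16  T3=8
Waiting(T1) = turnaround − burst = 16 − 3 = 13

13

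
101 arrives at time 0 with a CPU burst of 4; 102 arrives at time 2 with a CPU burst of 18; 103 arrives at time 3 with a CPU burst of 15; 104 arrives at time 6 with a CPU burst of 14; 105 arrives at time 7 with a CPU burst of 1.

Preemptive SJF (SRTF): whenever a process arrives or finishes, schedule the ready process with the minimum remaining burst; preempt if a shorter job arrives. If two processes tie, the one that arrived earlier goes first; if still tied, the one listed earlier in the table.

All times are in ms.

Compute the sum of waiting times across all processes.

48

Schedule: | 101 0-4 | 103 4-7 | 105 7-8 | 103 8-20 | 104 20-34 | 102 34-52 |
Completion: 101=4  102=52  103=20  104=34  105=8
Turnaround (C−A): 101=4  102=50  103=17  104=28  105=1
Waiting = turnaround − burst: 101=0, 102=32, 103=2, 104=14, 105=0
Total waiting = 0 + 32 + 2 + 14 + 0 = 48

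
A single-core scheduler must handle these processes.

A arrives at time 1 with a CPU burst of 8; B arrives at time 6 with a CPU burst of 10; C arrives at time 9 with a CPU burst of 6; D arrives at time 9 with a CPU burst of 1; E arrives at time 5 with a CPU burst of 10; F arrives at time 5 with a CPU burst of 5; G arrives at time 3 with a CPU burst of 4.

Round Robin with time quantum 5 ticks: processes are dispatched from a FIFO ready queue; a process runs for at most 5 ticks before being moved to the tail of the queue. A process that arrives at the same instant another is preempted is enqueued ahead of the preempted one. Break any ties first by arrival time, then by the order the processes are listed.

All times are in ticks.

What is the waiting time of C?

30

Schedule: | idle 0-1 | A 1-6 | G 6-10 | E 10-15 | F 15-20 | B 20-25 | A 25-28 | C 28-33 | D 33-34 | E 34-39 | B 39-44 | C 44-45 |
Completion: A=28  B=44  C=45  D=34  E=39  F=20  G=10
Waiting(C) = turnaround − burst = 36 − 6 = 30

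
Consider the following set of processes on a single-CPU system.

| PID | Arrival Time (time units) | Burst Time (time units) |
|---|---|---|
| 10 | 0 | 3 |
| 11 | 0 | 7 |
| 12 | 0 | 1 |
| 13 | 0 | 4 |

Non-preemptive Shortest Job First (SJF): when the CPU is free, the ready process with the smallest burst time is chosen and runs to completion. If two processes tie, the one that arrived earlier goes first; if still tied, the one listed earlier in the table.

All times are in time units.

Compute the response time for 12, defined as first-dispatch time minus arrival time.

0

Timeline: | 12 0-1 | 10 1-4 | 13 4-8 | 11 8-15 |
Completion: 10=4  11=15  12=1  13=8
Turnaround (C−A): 10=4  11=15  12=1  13=8
Response(12) = first start − arrival = 0 − 0 = 0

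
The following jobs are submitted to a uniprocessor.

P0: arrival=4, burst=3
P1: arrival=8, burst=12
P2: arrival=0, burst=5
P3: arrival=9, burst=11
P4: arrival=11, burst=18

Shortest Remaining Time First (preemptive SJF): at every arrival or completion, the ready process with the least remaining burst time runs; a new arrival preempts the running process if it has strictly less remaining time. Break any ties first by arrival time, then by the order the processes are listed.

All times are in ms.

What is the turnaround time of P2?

Schedule: | P2 0-5 | P0 5-8 | P1 8-20 | P3 20-31 | P4 31-49 |
Completion: P0=8  P1=20  P2=5  P3=31  P4=49
Turnaround (C−A): P0=4  P1=12  P2=5  P3=22  P4=38
Turnaround(P2) = completion − arrival = 5 − 0 = 5

5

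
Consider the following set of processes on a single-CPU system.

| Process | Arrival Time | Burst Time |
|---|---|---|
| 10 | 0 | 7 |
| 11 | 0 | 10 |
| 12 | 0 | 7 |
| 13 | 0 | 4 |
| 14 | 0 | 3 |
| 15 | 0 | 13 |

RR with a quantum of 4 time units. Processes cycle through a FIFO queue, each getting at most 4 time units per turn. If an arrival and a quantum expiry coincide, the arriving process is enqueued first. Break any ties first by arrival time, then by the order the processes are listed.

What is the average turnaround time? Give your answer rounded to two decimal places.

Gantt: | 10 0-4 | 11 4-8 | 12 8-12 | 13 12-16 | 14 16-19 | 15 19-23 | 10 23-26 | 11 26-30 | 12 30-33 | 15 33-37 | 11 37-39 | 15 39-44 |
Completion: 10=26  11=39  12=33  13=16  14=19  15=44
Turnaround (C−A): 10=26  11=39  12=33  13=16  14=19  15=44
Turnaround times: 10=26, 11=39, 12=33, 13=16, 14=19, 15=44
Average turnaround = (26+39+33+16+19+44) / 6 = 177/6 = 29.50

29.50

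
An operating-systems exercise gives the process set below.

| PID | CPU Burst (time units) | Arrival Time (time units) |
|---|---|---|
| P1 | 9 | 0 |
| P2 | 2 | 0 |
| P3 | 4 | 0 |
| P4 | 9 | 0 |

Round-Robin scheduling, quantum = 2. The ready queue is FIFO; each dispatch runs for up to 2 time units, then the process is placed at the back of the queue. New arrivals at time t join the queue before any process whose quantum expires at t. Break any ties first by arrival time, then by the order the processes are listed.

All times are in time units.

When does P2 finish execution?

4

Timeline: | P1 0-2 | P2 2-4 | P3 4-6 | P4 6-8 | P1 8-10 | P3 10-12 | P4 12-14 | P1 14-16 | P4 16-18 | P1 18-20 | P4 20-22 | P1 22-23 | P4 23-24 |
Completion: P1=23  P2=4  P3=12  P4=24
Turnaround (C−A): P1=23  P2=4  P3=12  P4=24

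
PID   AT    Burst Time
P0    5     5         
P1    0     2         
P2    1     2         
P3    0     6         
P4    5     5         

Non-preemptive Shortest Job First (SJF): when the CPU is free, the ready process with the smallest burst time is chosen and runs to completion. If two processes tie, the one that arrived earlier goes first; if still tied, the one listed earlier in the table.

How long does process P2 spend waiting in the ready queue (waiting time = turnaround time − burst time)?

Timeline: | P1 0-2 | P2 2-4 | P3 4-10 | P0 10-15 | P4 15-20 |
Completion: P0=15  P1=2  P2=4  P3=10  P4=20
Turnaround (C−A): P0=10  P1=2  P2=3  P3=10  P4=15
Waiting(P2) = turnaround − burst = 3 − 2 = 1

1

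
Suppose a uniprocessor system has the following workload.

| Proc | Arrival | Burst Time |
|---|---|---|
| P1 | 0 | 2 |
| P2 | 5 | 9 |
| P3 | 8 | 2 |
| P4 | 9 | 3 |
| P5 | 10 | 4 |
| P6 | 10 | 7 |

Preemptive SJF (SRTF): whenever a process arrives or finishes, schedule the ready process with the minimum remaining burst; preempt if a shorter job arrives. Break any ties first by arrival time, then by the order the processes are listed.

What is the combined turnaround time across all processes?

Schedule: | P1 0-2 | idle 2-5 | P2 5-8 | P3 8-10 | P4 10-13 | P5 13-17 | P2 17-23 | P6 23-30 |
Completion: P1=2  P2=23  P3=10  P4=13  P5=17  P6=30
Turnaround (C−A): P1=2  P2=18  P3=2  P4=4  P5=7  P6=20
Turnaround = completion − arrival: P1=2, P2=18, P3=2, P4=4, P5=7, P6=20
Total turnaround = 2 + 18 + 2 + 4 + 7 + 20 = 53

53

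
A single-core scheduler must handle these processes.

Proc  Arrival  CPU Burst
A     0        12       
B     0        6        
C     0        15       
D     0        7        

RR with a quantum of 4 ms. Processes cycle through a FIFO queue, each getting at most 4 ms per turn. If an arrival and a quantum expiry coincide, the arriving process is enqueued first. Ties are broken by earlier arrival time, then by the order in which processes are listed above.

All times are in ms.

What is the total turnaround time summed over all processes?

Timeline: | A 0-4 | B 4-8 | C 8-12 | D 12-16 | A 16-20 | B 20-22 | C 22-26 | D 26-29 | A 29-33 | C 33-40 |
Completion: A=33  B=22  C=40  D=29
Turnaround = completion − arrival: A=33, B=22, C=40, D=29
Total turnaround = 33 + 22 + 40 + 29 = 124

124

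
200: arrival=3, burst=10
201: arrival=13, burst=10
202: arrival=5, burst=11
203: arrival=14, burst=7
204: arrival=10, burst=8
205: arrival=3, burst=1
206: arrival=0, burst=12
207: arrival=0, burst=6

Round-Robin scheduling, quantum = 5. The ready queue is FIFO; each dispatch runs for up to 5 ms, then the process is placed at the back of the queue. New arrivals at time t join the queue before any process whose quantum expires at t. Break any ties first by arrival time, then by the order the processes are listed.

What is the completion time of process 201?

Timeline: | 206 0-5 | 207 5-10 | 200 10-15 | 205 15-16 | 202 16-21 | 206 21-26 | 204 26-31 | 207 31-32 | 201 32-37 | 203 37-42 | 200 42-47 | 202 47-52 | 206 52-54 | 204 54-57 | 201 57-62 | 203 62-64 | 202 64-65 |
Completion: 200=47  201=62  202=65  203=64  204=57  205=16  206=54  207=32
Turnaround (C−A): 200=44  201=49  202=60  203=50  204=47  205=13  206=54  207=32

62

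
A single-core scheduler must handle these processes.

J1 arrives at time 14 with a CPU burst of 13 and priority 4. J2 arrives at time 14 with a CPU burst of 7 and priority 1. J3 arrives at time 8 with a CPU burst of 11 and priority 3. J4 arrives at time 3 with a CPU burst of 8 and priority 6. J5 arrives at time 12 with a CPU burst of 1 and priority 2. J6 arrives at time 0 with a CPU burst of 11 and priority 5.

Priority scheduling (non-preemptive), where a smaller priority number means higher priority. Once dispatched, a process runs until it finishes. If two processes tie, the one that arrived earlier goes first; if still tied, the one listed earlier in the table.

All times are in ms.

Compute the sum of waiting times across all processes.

84

Timeline: | J6 0-11 | J3 11-22 | J2 22-29 | J5 29-30 | J1 30-43 | J4 43-51 |
Completion: J1=43  J2=29  J3=22  J4=51  J5=30  J6=11
Turnaround (C−A): J1=29  J2=15  J3=14  J4=48  J5=18  J6=11
Waiting = turnaround − burst: J1=16, J2=8, J3=3, J4=40, J5=17, J6=0
Total waiting = 16 + 8 + 3 + 40 + 17 + 0 = 84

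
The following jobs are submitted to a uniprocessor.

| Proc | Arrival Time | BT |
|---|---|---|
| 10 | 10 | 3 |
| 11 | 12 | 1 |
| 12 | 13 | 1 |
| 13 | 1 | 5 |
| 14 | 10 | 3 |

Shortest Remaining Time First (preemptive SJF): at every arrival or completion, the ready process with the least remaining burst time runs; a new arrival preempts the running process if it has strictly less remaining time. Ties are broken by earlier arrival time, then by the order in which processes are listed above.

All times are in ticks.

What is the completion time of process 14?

Timeline: | idle 0-1 | 13 1-6 | idle 6-10 | 10 10-13 | 11 13-14 | 12 14-15 | 14 15-18 |
Completion: 10=13  11=14  12=15  13=6  14=18
Turnaround (C−A): 10=3  11=2  12=2  13=5  14=8

18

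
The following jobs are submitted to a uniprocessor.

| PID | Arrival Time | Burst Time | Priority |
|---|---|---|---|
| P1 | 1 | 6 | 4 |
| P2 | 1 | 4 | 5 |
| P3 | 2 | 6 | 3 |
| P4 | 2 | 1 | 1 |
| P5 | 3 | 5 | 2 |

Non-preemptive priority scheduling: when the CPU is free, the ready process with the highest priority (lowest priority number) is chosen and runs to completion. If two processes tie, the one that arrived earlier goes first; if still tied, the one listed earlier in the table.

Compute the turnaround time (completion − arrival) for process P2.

Timeline: | idle 0-1 | P1 1-7 | P4 7-8 | P5 8-13 | P3 13-19 | P2 19-23 |
Completion: P1=7  P2=23  P3=19  P4=8  P5=13
Turnaround (C−A): P1=6  P2=22  P3=17  P4=6  P5=10
Turnaround(P2) = completion − arrival = 23 − 1 = 22

22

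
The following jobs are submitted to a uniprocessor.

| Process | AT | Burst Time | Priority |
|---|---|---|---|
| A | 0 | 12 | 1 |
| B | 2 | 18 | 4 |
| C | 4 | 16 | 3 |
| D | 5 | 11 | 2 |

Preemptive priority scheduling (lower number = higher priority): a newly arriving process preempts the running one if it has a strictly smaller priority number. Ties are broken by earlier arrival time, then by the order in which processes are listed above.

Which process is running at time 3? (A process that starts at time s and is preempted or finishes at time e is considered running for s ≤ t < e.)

A

Timeline: | A 0-12 | D 12-23 | C 23-39 | B 39-57 |
Completion: A=12  B=57  C=39  D=23
Turnaround (C−A): A=12  B=55  C=35  D=18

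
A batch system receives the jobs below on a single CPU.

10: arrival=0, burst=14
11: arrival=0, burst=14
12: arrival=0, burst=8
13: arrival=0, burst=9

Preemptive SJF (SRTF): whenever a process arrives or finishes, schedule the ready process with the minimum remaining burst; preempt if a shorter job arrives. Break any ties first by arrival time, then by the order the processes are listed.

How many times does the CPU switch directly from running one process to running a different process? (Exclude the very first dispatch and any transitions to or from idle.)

3

Schedule: | 12 0-8 | 13 8-17 | 10 17-31 | 11 31-45 |
Completion: 10=31  11=45  12=8  13=17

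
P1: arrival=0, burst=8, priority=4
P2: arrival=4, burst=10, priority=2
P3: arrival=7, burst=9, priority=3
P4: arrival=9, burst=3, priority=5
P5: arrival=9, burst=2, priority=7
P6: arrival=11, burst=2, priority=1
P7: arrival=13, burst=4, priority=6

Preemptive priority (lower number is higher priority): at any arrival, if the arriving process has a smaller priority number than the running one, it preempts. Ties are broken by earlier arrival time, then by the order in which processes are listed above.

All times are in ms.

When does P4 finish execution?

Gantt: | P1 0-4 | P2 4-11 | P6 11-13 | P2 13-16 | P3 16-25 | P1 25-29 | P4 29-32 | P7 32-36 | P5 36-38 |
Completion: P1=29  P2=16  P3=25  P4=32  P5=38  P6=13  P7=36
Turnaround (C−A): P1=29  P2=12  P3=18  P4=23  P5=29  P6=2  P7=23

32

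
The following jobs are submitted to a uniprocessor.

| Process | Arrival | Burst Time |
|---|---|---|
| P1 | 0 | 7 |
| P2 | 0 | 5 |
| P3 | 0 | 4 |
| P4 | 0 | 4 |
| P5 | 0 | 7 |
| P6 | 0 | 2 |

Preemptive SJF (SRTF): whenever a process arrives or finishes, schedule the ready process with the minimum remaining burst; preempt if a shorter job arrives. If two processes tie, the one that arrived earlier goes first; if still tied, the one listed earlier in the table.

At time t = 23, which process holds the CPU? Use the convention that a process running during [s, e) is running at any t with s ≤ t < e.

Timeline: | P6 0-2 | P3 2-6 | P4 6-10 | P2 10-15 | P1 15-22 | P5 22-29 |
Completion: P1=22  P2=15  P3=6  P4=10  P5=29  P6=2
Turnaround (C−A): P1=22  P2=15  P3=6  P4=10  P5=29  P6=2

P5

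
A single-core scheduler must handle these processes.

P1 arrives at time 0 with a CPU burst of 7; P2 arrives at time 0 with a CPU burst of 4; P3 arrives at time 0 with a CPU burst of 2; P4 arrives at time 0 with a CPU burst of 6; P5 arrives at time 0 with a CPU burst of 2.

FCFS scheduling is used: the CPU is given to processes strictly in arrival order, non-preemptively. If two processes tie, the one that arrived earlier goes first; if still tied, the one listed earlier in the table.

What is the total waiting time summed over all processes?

Gantt: | P1 0-7 | P2 7-11 | P3 11-13 | P4 13-19 | P5 19-21 |
Completion: P1=7  P2=11  P3=13  P4=19  P5=21
Waiting = turnaround − burst: P1=0, P2=7, P3=11, P4=13, P5=19
Total waiting = 0 + 7 + 11 + 13 + 19 = 50

50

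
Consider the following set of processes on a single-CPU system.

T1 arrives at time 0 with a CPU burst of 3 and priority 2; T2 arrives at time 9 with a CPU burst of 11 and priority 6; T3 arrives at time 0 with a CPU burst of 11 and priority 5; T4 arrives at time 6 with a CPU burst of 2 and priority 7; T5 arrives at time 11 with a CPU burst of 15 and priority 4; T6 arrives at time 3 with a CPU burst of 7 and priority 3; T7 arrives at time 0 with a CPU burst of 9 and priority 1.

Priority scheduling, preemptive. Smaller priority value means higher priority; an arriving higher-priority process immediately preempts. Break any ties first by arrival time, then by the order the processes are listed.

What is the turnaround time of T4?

Timeline: | T7 0-9 | T1 9-12 | T6 12-19 | T5 19-34 | T3 34-45 | T2 45-56 | T4 56-58 |
Completion: T1=12  T2=56  T3=45  T4=58  T5=34  T6=19  T7=9
Turnaround (C−A): T1=12  T2=47  T3=45  T4=52  T5=23  T6=16  T7=9
Turnaround(T4) = completion − arrival = 58 − 6 = 52

52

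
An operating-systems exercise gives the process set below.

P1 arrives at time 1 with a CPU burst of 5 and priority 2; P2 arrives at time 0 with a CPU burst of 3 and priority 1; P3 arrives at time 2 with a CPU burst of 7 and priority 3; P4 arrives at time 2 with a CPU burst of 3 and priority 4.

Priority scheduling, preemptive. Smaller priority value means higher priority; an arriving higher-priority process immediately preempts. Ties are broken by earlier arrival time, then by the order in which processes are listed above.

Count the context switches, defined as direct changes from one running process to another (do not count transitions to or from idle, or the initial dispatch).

Gantt: | P2 0-3 | P1 3-8 | P3 8-15 | P4 15-18 |
Completion: P1=8  P2=3  P3=15  P4=18
Turnaround (C−A): P1=7  P2=3  P3=13  P4=16

3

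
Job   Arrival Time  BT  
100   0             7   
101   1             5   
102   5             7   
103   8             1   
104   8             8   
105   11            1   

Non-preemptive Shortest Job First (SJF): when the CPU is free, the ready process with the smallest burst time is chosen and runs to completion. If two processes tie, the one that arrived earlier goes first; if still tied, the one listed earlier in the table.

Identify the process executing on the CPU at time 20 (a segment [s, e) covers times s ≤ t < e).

Gantt: | 100 0-7 | 101 7-12 | 103 12-13 | 105 13-14 | 102 14-21 | 104 21-29 |
Completion: 100=7  101=12  102=21  103=13  104=29  105=14
Turnaround (C−A): 100=7  101=11  102=16  103=5  104=21  105=3

102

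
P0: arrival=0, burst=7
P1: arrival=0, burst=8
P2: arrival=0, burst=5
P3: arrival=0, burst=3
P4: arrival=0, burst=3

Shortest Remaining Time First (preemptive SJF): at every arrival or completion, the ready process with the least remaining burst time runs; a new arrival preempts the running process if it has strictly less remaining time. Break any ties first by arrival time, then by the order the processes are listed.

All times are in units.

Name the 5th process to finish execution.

Timeline: | P3 0-3 | P4 3-6 | P2 6-11 | P0 11-18 | P1 18-26 |
Completion: P0=18  P1=26  P2=11  P3=3  P4=6
Turnaround (C−A): P0=18  P1=26  P2=11  P3=3  P4=6
Finish order: P3 → P4 → P2 → P0 → P1

P1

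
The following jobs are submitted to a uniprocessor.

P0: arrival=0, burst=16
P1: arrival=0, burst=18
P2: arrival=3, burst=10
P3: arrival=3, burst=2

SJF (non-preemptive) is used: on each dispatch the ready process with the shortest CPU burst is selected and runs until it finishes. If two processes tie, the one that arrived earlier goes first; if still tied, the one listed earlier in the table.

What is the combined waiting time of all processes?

56

Timeline: | P0 0-16 | P3 16-18 | P2 18-28 | P1 28-46 |
Completion: P0=16  P1=46  P2=28  P3=18
Waiting = turnaround − burst: P0=0, P1=28, P2=15, P3=13
Total waiting = 0 + 28 + 15 + 13 = 56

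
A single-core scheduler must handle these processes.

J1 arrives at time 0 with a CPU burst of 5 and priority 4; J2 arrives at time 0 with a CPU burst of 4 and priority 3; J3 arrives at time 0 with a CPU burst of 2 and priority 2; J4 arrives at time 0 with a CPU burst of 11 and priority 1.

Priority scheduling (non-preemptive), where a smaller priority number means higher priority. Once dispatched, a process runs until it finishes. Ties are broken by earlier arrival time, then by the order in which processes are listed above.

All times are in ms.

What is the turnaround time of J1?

Gantt: | J4 0-11 | J3 11-13 | J2 13-17 | J1 17-22 |
Completion: J1=22  J2=17  J3=13  J4=11
Turnaround (C−A): J1=22  J2=17  J3=13  J4=11
Turnaround(J1) = completion − arrival = 22 − 0 = 22

22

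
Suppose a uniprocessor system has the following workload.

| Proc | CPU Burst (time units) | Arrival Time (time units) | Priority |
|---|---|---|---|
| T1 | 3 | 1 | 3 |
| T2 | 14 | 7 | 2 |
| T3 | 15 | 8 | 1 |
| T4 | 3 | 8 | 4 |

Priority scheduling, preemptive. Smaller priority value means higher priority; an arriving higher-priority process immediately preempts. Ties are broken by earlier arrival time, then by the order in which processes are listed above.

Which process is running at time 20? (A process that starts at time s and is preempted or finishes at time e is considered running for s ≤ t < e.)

T3

Timeline: | idle 0-1 | T1 1-4 | idle 4-7 | T2 7-8 | T3 8-23 | T2 23-36 | T4 36-39 |
Completion: T1=4  T2=36  T3=23  T4=39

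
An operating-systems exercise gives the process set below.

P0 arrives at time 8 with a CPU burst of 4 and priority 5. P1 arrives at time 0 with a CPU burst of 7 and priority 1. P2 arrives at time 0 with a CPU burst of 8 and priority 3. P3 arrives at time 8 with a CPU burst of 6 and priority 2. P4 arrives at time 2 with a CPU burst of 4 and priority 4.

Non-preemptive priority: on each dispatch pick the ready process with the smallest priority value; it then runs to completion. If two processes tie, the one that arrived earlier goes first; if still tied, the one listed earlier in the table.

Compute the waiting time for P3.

Schedule: | P1 0-7 | P2 7-15 | P3 15-21 | P4 21-25 | P0 25-29 |
Completion: P0=29  P1=7  P2=15  P3=21  P4=25
Turnaround (C−A): P0=21  P1=7  P2=15  P3=13  P4=23
Waiting(P3) = turnaround − burst = 13 − 6 = 7

7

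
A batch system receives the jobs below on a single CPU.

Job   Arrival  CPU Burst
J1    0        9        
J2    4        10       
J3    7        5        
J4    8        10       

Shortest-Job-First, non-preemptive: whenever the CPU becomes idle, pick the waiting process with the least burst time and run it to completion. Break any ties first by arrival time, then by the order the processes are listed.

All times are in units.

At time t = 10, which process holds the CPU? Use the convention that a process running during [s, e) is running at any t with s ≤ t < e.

J3

Gantt: | J1 0-9 | J3 9-14 | J2 14-24 | J4 24-34 |
Completion: J1=9  J2=24  J3=14  J4=34
Turnaround (C−A): J1=9  J2=20  J3=7  J4=26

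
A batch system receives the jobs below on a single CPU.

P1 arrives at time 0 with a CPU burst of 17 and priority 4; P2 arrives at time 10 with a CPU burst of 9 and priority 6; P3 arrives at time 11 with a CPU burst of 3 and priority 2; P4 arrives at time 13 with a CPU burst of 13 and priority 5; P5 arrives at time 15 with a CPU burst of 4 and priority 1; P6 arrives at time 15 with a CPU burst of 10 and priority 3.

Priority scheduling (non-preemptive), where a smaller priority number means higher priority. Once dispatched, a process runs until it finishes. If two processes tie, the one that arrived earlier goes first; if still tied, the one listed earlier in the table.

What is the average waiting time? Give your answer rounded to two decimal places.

Gantt: | P1 0-17 | P5 17-21 | P3 21-24 | P6 24-34 | P4 34-47 | P2 47-56 |
Completion: P1=17  P2=56  P3=24  P4=47  P5=21  P6=34
Waiting times: P1=0, P2=37, P3=10, P4=21, P5=2, P6=9
Average waiting = (0+37+10+21+2+9) / 6 = 79/6 = 13.17

13.17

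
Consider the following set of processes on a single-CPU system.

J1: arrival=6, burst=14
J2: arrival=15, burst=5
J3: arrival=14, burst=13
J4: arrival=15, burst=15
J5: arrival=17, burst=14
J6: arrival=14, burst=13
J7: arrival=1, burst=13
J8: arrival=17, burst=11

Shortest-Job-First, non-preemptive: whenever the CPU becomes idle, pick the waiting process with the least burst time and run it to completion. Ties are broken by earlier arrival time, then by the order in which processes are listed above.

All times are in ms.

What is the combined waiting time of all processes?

Timeline: | idle 0-1 | J7 1-14 | J3 14-27 | J2 27-32 | J8 32-43 | J6 43-56 | J1 56-70 | J5 70-84 | J4 84-99 |
Completion: J1=70  J2=32  J3=27  J4=99  J5=84  J6=56  J7=14  J8=43
Waiting = turnaround − burst: J1=50, J2=12, J3=0, J4=69, J5=53, J6=29, J7=0, J8=15
Total waiting = 50 + 12 + 0 + 69 + 53 + 29 + 0 + 15 = 228

228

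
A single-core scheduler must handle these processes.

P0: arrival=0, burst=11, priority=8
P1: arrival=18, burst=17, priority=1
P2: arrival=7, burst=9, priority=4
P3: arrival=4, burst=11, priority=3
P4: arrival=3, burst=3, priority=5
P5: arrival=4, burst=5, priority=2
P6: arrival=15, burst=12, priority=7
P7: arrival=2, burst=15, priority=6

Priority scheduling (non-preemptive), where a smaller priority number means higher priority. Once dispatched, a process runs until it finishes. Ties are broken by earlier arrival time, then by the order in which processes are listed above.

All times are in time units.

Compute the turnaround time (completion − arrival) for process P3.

23

Schedule: | P0 0-11 | P5 11-16 | P3 16-27 | P1 27-44 | P2 44-53 | P4 53-56 | P7 56-71 | P6 71-83 |
Completion: P0=11  P1=44  P2=53  P3=27  P4=56  P5=16  P6=83  P7=71
Turnaround (C−A): P0=11  P1=26  P2=46  P3=23  P4=53  P5=12  P6=68  P7=69
Turnaround(P3) = completion − arrival = 27 − 4 = 23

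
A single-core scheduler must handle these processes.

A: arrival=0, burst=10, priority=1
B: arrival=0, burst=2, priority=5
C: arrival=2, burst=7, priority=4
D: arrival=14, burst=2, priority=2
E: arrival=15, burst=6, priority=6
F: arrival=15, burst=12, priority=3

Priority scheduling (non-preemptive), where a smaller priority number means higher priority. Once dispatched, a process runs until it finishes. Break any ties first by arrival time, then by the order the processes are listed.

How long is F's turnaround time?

Timeline: | A 0-10 | C 10-17 | D 17-19 | F 19-31 | B 31-33 | E 33-39 |
Completion: A=10  B=33  C=17  D=19  E=39  F=31
Turnaround (C−A): A=10  B=33  C=15  D=5  E=24  F=16
Turnaround(F) = completion − arrival = 31 − 15 = 16

16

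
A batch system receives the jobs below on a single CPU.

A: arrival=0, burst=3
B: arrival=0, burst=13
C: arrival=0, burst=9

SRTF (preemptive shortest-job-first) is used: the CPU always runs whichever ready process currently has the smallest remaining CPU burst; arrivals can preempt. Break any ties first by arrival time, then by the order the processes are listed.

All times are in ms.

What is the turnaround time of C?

Gantt: | A 0-3 | C 3-12 | B 12-25 |
Completion: A=3  B=25  C=12
Turnaround(C) = completion − arrival = 12 − 0 = 12

12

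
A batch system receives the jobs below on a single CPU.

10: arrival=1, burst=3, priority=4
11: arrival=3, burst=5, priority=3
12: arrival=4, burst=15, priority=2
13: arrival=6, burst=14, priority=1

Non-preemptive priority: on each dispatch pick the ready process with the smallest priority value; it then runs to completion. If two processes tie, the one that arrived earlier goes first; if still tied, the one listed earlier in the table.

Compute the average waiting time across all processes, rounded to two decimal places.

Gantt: | idle 0-1 | 10 1-4 | 12 4-19 | 13 19-33 | 11 33-38 |
Completion: 10=4  11=38  12=19  13=33
Waiting times: 10=0, 11=30, 12=0, 13=13
Average waiting = (0+30+0+13) / 4 = 43/4 = 10.75

10.75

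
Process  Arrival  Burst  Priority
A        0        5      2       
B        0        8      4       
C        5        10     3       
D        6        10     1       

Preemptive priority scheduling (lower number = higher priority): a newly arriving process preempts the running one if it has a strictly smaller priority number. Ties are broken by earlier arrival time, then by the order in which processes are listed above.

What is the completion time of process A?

Gantt: | A 0-5 | C 5-6 | D 6-16 | C 16-25 | B 25-33 |
Completion: A=5  B=33  C=25  D=16
Turnaround (C−A): A=5  B=33  C=20  D=10

5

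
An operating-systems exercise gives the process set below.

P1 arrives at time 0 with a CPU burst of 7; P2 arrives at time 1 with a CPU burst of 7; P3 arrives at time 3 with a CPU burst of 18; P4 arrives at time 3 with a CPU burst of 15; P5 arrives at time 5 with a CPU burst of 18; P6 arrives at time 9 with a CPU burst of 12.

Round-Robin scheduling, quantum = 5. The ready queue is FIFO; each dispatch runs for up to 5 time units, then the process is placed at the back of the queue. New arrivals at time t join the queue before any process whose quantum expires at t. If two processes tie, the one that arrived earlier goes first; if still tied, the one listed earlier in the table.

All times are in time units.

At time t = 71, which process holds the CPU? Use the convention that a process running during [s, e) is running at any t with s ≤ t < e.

Gantt: | P1 0-5 | P2 5-10 | P3 10-15 | P4 15-20 | P5 20-25 | P1 25-27 | P6 27-32 | P2 32-34 | P3 34-39 | P4 39-44 | P5 44-49 | P6 49-54 | P3 54-59 | P4 59-64 | P5 64-69 | P6 69-71 | P3 71-74 | P5 74-77 |
Completion: P1=27  P2=34  P3=74  P4=64  P5=77  P6=71
Turnaround (C−A): P1=27  P2=33  P3=71  P4=61  P5=72  P6=62

P3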